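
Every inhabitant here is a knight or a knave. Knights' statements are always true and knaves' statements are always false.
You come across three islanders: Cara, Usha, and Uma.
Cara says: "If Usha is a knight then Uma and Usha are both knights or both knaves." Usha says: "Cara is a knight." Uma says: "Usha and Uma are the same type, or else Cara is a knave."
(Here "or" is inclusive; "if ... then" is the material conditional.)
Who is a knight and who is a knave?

Cara is a knight, Usha is a knight, and Uma is a knight.

As a knight, Cara's statement "if Usha is a knight then Uma and Usha are both knights or both knaves" should be True; it is.
Usha is a knight; "Cara is a knight" is True, as required.
As a knight, Uma's statement "Usha and Uma are the same type, or else Cara is a knave" should be True; it is.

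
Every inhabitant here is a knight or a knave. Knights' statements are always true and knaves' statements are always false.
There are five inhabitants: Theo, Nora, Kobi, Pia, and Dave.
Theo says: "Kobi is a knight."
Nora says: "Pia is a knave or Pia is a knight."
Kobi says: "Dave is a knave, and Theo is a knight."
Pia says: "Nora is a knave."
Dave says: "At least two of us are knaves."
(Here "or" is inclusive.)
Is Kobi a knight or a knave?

Kobi is a knave.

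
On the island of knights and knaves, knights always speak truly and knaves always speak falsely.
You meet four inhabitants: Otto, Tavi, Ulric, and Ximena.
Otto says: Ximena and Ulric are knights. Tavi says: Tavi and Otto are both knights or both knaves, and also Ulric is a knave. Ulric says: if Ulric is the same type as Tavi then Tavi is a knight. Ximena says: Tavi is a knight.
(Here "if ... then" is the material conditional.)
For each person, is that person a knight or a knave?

Otto is a knave, so "Ximena and Ulric are knights" must be False — and it is.
As a knave, Tavi's statement "Tavi and Otto are both knights or both knaves, and also Ulric is a knave" should be False; it is.
Ulric is a knight, so "if Ulric is the same type as Tavi then Tavi is a knight" must be true — and it is.
As a knave, Ximena's statement "Tavi is a knight" should be False; it is.

Otto is a knave, Tavi is a knave, Ulric is a knight, and Ximena is a knave.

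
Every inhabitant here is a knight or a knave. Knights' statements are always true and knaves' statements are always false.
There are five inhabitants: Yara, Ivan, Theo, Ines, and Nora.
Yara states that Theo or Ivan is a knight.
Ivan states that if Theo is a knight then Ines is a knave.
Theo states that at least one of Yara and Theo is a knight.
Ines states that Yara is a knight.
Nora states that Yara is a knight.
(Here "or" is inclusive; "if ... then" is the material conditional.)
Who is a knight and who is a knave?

Knights: Yara, Theo, Ines, and Nora. Knaves: Ivan.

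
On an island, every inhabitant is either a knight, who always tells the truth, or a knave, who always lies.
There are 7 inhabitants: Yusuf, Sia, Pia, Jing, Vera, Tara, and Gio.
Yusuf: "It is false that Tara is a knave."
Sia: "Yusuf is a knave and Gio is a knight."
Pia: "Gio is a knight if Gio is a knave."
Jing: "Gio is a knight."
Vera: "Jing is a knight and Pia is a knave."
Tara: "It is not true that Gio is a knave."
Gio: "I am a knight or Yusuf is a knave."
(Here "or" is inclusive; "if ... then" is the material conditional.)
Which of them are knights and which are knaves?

Yusuf is a knight, so "it is false that Tara is a knave" must be true — and it is.
As a knave, Sia's statement "Yusuf is a knave and Gio is a knight" should be false; it is.
Pia (knight): "Gio is a knight if Gio is a knave" — true. ✓
Jing is a knight, so "Gio is a knight" must be true — and it is.
Vera is a knave, so "Jing is a knight and Pia is a knave" must be false — and it is.
Tara is a knight, so "it is not true that Gio is a knave" must be true — and it is.
As a knight, Gio's statement "I am a knight or Yusuf is a knave" should be true; it is.

Knights: Yusuf, Pia, Jing, Tara, and Gio. Knaves: Sia and Vera.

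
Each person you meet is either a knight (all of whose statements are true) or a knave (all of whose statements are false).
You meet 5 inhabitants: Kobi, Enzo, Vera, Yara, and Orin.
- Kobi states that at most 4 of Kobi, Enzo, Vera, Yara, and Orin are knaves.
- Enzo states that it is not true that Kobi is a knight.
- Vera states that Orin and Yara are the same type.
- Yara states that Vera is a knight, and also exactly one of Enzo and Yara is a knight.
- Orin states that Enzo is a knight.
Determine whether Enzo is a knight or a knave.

Enzo is a knave.

Consistent assignments: {Kobi=knight, Enzo=knave, Vera=knight, Yara=knave, Orin=knave}
In every consistent assignment, Enzo is a knave.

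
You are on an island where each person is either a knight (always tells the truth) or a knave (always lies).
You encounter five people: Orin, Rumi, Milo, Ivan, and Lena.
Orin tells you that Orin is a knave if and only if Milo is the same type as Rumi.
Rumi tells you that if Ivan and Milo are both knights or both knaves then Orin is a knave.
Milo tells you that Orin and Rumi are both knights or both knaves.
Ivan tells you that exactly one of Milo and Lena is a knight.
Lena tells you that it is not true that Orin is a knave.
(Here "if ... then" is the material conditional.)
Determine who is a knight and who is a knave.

Suppose Orin is a knight. Then Orin's statement "Orin is a knave if and only if Milo is the same type as Rumi" would have to be true. Checking the 16 ways to assign the others, none is consistent with every speaker.
(For instance, with Rumi=knight, Milo=knave, Ivan=knave, Lena=knave, Rumi's claim "if Ivan and Milo are both knights or both knaves then Orin is a knave" comes out false where it would need to be true.)
So Orin must be a knave, making "Orin is a knave if and only if Milo is the same type as Rumi" false. Taking Orin=knave, Rumi=knight, Milo=knave, Ivan=knave, Lena=knave, each remaining statement checks out:
  Rumi (knight): "if Ivan and Milo are both knights or both knaves then Orin is a knave" — true. ✓
  Milo (knave): "Orin and Rumi are both knights or both knaves" — false. ✓
  Ivan (knave): "exactly one of Milo and Lena is a knight" — false. ✓
  Lena (knave): "it is not true that Orin is a knave" — false. ✓
This is the unique consistent assignment.

Orin is a knave, Rumi is a knight, Milo is a knave, Ivan is a knave, and Lena is a knave.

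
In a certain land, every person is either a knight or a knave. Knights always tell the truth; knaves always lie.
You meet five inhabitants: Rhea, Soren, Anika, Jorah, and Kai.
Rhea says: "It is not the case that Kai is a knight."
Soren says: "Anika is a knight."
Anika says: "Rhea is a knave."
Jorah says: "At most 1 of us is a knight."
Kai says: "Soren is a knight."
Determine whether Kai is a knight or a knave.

Kai is a knight.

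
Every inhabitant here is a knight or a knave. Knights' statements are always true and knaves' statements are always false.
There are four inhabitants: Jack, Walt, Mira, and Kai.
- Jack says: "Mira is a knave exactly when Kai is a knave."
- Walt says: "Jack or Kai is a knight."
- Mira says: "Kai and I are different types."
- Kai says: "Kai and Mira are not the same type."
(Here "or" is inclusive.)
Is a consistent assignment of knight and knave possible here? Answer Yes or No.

Yes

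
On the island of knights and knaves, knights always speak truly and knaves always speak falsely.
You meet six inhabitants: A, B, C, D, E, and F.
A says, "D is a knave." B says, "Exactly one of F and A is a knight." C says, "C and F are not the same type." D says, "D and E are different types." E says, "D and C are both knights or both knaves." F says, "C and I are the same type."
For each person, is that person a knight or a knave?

A is a knight, and the claim "D is a knave" is indeed True.
Since B is a knight, "exactly one of F and A is a knight" needs to be True, which holds.
C is a knight, so "C and F are not the same type" must be True — and it is.
D (knave): "D and E are different types" — false. ✓
E is a knave, so "D and C are both knights or both knaves" must be false — and it is.
F is a knave; "C and I are the same type" is false, as required.

A is a knight, B is a knight, C is a knight, D is a knave, E is a knave, and F is a knave.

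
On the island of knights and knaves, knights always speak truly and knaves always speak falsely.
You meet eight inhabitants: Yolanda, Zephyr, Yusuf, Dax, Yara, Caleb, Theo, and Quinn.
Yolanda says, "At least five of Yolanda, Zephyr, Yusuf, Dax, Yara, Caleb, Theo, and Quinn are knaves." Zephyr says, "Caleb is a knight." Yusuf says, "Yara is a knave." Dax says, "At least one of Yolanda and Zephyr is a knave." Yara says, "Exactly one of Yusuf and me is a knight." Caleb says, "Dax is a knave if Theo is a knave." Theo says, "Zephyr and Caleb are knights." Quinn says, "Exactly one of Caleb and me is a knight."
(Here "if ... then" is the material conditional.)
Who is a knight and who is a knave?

Knights: Yolanda, Dax, and Yara. Knaves: Zephyr, Yusuf, Caleb, Theo, and Quinn.

Yolanda (knight): "at least five of Yolanda, Zephyr, Yusuf, Dax, Yara, Caleb, Theo, and Quinn are knaves" — true. ✓
Zephyr (knave): "Caleb is a knight" — false. ✓
As a knave, Yusuf's statement "Yara is a knave" should be false; it is.
Dax (knight): "at least one of Yolanda and Zephyr is a knave" — true. ✓
Yara (knight): "exactly one of Yusuf and me is a knight" — true. ✓
Caleb is a knave, so "Dax is a knave if Theo is a knave" must be false — and it is.
As a knave, Theo's statement "Zephyr and Caleb are knights" should be false; it is.
Quinn is a knave, so "exactly one of Caleb and me is a knight" must be false — and it is.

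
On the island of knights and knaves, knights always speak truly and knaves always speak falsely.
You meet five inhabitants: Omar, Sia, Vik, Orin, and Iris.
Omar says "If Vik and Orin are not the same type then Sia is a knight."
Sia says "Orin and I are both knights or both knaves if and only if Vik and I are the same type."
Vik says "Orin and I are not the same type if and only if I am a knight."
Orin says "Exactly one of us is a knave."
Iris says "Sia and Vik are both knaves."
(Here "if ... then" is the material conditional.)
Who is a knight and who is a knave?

Since Omar is a knave, "if Vik and Orin are not the same type then Sia is a knight" needs to be false, which holds.
Sia is a knave, so "Orin and I are both knights or both knaves if and only if Vik and I are the same type" must be false — and it is.
Vik is a knight, so "Orin and I are not the same type if and only if I am a knight" must be True — and it is.
Orin is a knave, and the claim "exactly one of us is a knave" is indeed false.
Iris (knave): "Sia and Vik are both knaves" — false. ✓

Knights: Vik. Knaves: Omar, Sia, Orin, and Iris.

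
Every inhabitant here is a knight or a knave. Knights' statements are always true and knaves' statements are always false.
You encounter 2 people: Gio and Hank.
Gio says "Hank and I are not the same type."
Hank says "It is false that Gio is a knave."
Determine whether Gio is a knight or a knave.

Gio is a knave.

Consistent assignments: {Gio=knave, Hank=knave}
In every consistent assignment, Gio is a knave.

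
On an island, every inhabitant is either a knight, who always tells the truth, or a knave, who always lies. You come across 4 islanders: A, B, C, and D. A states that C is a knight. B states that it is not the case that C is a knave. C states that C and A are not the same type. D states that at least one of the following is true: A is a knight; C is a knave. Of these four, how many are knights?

1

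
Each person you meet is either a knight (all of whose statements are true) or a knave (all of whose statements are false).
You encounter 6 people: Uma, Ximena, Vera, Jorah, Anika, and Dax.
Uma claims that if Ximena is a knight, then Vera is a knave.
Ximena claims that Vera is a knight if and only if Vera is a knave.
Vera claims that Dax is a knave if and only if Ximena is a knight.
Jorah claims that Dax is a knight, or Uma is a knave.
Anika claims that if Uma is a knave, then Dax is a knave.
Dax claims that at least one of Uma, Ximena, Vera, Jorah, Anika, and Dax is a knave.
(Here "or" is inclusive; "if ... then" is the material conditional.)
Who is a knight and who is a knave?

Uma is a knight, Ximena is a knave, Vera is a knight, Jorah is a knight, Anika is a knight, and Dax is a knight.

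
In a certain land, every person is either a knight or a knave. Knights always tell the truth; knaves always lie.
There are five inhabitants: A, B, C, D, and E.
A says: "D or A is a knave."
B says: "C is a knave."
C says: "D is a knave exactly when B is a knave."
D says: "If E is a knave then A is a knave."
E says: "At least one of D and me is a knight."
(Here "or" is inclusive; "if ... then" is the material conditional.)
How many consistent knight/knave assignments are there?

2

Consistent assignments:
  A=knight, B=knight, C=knave, D=knave, E=knave
  A=knight, B=knave, C=knight, D=knave, E=knave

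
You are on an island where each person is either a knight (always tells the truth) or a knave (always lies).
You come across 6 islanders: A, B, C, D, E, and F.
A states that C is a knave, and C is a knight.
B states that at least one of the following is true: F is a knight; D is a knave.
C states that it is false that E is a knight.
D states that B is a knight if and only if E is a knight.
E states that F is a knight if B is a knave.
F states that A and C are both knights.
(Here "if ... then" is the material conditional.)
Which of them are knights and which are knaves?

A is a knave, B is a knave, C is a knight, D is a knight, E is a knave, and F is a knave.

A (knave): "C is a knave, and C is a knight" — False. ✓
As a knave, B's statement "at least one of the following is true: F is a knight; D is a knave" should be False; it is.
C (knight): "it is false that E is a knight" — True. ✓
D is a knight, so "B is a knight if and only if E is a knight" must be True — and it is.
Since E is a knave, "F is a knight if B is a knave" needs to be False, which holds.
F is a knave, so "A and C are both knights" must be False — and it is.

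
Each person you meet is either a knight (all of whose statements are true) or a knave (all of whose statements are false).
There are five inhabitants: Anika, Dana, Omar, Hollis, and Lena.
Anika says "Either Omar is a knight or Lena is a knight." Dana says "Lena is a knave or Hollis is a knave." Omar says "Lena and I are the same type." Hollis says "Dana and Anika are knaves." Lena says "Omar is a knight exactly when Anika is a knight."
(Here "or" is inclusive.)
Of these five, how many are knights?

The unique consistent assignment is Anika=knight, Dana=knight, Omar=knight, Hollis=knave, Lena=knight.
That has 4 knights.

4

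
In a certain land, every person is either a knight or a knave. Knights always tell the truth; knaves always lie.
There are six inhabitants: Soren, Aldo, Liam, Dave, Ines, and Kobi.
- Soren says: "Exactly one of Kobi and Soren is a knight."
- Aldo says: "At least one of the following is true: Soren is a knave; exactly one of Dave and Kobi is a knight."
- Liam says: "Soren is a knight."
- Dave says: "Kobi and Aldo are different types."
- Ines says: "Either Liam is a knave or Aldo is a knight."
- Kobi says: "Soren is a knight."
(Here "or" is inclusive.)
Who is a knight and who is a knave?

Soren is a knave, Aldo is a knight, Liam is a knave, Dave is a knight, Ines is a knight, and Kobi is a knave.

Soren is a knave; "exactly one of Kobi and Soren is a knight" is false, as required.
Aldo is a knight, so "at least one of the following is true: Soren is a knave; exactly one of Dave and Kobi is a knight" must be True — and it is.
Liam is a knave, so "Soren is a knight" must be false — and it is.
Dave is a knight, so "Kobi and Aldo are different types" must be True — and it is.
As a knight, Ines's statement "either Liam is a knave or Aldo is a knight" should be True; it is.
Kobi is a knave, so "Soren is a knight" must be false — and it is.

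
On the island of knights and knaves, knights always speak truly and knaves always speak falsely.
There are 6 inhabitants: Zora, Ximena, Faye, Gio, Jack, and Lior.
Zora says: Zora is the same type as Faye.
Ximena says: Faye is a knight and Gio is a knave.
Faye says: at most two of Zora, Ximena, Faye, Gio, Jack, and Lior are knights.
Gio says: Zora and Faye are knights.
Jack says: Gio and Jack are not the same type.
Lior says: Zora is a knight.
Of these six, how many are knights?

2

The unique consistent assignment is Zora=knave, Ximena=knight, Faye=knight, Gio=knave, Jack=knave, Lior=knave.
That has 2 knights.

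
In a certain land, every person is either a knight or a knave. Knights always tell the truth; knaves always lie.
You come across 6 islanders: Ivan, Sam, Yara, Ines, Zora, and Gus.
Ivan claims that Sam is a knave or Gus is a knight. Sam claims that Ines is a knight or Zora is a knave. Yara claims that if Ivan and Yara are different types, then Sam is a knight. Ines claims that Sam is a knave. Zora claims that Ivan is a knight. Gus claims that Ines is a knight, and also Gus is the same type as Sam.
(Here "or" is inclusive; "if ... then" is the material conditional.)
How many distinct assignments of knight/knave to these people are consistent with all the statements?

Consistent assignments:
  Ivan=knave, Sam=knight, Yara=knight, Ines=knave, Zora=knave, Gus=knave

1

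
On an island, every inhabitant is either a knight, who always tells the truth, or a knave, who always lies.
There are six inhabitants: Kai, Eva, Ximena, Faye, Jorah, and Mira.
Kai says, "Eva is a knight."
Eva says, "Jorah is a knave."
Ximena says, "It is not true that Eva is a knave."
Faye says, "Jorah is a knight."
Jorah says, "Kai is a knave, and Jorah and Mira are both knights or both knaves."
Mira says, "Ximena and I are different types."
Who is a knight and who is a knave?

Kai is a knave, and the claim "Eva is a knight" is indeed False.
Since Eva is a knave, "Jorah is a knave" needs to be False, which holds.
Ximena is a knave; "it is not true that Eva is a knave" is False, as required.
Faye is a knight; "Jorah is a knight" is true, as required.
Jorah is a knight; "Kai is a knave, and Jorah and Mira are both knights or both knaves" is true, as required.
Mira is a knight; "Ximena and I are different types" is true, as required.

Knights: Faye, Jorah, and Mira. Knaves: Kai, Eva, and Ximena.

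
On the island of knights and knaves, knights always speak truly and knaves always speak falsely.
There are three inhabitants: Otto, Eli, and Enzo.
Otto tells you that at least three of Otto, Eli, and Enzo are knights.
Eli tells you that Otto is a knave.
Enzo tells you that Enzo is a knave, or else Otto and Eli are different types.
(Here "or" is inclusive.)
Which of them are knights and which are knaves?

Knights: Eli and Enzo. Knaves: Otto.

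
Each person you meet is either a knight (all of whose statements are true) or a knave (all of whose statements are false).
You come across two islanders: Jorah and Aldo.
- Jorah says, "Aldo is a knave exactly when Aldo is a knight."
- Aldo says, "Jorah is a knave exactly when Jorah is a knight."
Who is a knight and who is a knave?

Since Jorah is a knave, "Aldo is a knave exactly when Aldo is a knight" needs to be False, which holds.
Aldo is a knave, and the claim "Jorah is a knave exactly when Jorah is a knight" is indeed False.

Jorah is a knave and Aldo is a knave.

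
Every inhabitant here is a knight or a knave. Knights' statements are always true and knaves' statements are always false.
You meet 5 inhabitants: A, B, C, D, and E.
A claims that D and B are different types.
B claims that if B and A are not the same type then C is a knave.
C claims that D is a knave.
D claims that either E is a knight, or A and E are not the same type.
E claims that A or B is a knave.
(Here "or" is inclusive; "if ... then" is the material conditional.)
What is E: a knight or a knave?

Consistent assignments: {A=knave, B=knight, C=knave, D=knight, E=knight}
In every consistent assignment, E is a knight.

E is a knight.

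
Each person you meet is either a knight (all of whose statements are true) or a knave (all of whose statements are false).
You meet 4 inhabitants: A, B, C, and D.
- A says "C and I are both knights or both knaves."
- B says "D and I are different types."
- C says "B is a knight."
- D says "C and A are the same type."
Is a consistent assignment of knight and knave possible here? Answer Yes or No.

Yes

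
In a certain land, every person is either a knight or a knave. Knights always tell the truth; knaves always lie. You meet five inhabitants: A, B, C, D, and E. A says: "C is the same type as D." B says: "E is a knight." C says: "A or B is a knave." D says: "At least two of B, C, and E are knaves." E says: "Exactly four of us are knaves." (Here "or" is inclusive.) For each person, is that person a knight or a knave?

A is a knight, B is a knave, C is a knight, D is a knight, and E is a knave.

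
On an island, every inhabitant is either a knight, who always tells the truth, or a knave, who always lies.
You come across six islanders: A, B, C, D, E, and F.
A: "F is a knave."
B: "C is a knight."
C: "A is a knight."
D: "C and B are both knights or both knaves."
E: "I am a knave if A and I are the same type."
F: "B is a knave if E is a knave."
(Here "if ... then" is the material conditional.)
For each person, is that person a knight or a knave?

A is a knave, B is a knave, C is a knave, D is a knight, E is a knight, and F is a knight.

A (knave): "F is a knave" — False. ✓
B is a knave; "C is a knight" is False, as required.
Since C is a knave, "A is a knight" needs to be False, which holds.
D is a knight, so "C and B are both knights or both knaves" must be True — and it is.
As a knight, E's statement "I am a knave if A and I are the same type" should be True; it is.
F is a knight; "B is a knave if E is a knave" is True, as required.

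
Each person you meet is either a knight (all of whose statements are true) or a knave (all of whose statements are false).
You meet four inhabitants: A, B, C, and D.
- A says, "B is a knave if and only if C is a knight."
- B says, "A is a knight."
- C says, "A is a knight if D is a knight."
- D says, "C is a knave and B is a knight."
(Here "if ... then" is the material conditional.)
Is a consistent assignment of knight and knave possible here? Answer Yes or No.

No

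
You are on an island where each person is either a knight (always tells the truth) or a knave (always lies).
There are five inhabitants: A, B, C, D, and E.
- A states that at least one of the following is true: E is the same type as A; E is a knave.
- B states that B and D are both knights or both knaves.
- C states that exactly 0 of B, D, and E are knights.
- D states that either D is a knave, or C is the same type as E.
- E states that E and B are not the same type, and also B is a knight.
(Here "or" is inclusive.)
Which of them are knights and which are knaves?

A is a knight, B is a knave, C is a knave, D is a knight, and E is a knave.

As a knight, A's statement "at least one of the following is true: E is the same type as A; E is a knave" should be True; it is.
B (knave): "B and D are both knights or both knaves" — false. ✓
C is a knave, and the claim "exactly 0 of B, D, and E are knights" is indeed false.
Since D is a knight, "either D is a knave, or C is the same type as E" needs to be True, which holds.
E (knave): "E and B are not the same type, and also B is a knight" — false. ✓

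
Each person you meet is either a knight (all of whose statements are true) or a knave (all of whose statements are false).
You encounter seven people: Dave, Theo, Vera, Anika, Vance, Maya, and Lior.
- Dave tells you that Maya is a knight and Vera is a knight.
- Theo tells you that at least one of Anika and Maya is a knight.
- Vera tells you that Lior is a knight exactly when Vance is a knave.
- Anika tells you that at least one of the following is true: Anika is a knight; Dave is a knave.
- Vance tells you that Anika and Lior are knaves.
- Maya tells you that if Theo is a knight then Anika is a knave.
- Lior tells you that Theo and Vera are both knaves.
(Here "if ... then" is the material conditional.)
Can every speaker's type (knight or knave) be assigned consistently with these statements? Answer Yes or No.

Yes

One consistent assignment: Dave=knight, Theo=knight, Vera=knight, Anika=knave, Vance=knight, Maya=knight, Lior=knave.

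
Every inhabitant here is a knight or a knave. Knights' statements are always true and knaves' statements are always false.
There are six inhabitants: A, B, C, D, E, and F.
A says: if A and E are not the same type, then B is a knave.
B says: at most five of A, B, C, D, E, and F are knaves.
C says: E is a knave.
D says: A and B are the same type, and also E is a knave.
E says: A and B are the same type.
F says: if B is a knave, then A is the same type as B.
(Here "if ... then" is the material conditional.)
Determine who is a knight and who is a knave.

A is a knight, so "if A and E are not the same type, then B is a knave" must be true — and it is.
B is a knight, so "at most five of A, B, C, D, E, and F are knaves" must be true — and it is.
C (knave): "E is a knave" — false. ✓
D is a knave; "A and B are the same type, and also E is a knave" is false, as required.
E (knight): "A and B are the same type" — true. ✓
Since F is a knight, "if B is a knave, then A is the same type as B" needs to be true, which holds.

Knights: A, B, E, and F. Knaves: C and D.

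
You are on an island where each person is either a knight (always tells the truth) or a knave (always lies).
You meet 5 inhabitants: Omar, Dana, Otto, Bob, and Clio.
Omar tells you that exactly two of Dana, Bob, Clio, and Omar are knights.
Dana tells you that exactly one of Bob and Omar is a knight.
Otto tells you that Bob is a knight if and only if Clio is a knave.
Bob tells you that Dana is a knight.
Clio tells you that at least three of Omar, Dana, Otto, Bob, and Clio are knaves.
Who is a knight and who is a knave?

Omar is a knave, Dana is a knave, Otto is a knight, Bob is a knave, and Clio is a knight.

Omar is a knave, and the claim "exactly two of Dana, Bob, Clio, and Omar are knights" is indeed false.
Since Dana is a knave, "exactly one of Bob and Omar is a knight" needs to be false, which holds.
Otto is a knight, and the claim "Bob is a knight if and only if Clio is a knave" is indeed True.
Bob is a knave, and the claim "Dana is a knight" is indeed false.
Clio is a knight; "at least three of Omar, Dana, Otto, Bob, and Clio are knaves" is True, as required.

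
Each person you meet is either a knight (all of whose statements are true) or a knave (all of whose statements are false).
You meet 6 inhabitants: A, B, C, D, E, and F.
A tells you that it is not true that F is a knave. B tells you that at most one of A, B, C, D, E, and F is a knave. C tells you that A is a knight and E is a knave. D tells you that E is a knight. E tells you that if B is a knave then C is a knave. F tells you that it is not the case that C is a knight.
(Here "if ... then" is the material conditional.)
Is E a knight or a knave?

Consistent assignments: {A=knight, B=knight, C=knave, D=knight, E=knight, F=knight}; {A=knight, B=knave, C=knave, D=knight, E=knight, F=knight}
In every consistent assignment, E is a knight.

E is a knight.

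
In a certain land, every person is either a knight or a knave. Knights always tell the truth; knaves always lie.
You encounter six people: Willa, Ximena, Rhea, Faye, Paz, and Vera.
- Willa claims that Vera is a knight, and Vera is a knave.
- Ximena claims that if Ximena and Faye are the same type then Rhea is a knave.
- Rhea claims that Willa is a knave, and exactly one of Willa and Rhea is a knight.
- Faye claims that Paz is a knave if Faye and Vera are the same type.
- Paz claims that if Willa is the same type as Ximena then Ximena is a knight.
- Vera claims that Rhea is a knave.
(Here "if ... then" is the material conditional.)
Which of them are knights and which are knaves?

Knights: Ximena, Rhea, and Paz. Knaves: Willa, Faye, and Vera.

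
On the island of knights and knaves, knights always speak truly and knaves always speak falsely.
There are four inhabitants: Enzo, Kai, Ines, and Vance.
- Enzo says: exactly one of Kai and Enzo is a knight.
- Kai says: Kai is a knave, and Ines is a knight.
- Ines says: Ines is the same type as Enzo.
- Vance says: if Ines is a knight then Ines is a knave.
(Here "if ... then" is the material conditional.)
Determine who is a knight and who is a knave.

Enzo is a knight, Kai is a knave, Ines is a knave, and Vance is a knight.

Enzo is a knight, and the claim "exactly one of Kai and Enzo is a knight" is indeed True.
As a knave, Kai's statement "Kai is a knave, and Ines is a knight" should be False; it is.
Since Ines is a knave, "Ines is the same type as Enzo" needs to be False, which holds.
Vance (knight): "if Ines is a knight then Ines is a knave" — True. ✓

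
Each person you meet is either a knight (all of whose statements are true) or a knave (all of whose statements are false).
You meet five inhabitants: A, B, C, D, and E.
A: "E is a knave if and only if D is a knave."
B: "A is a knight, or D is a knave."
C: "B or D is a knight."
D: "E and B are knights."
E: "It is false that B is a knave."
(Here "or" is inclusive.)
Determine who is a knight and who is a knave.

As a knight, A's statement "E is a knave if and only if D is a knave" should be true; it is.
Since B is a knight, "A is a knight, or D is a knave" needs to be true, which holds.
As a knight, C's statement "B or D is a knight" should be true; it is.
D is a knight, so "E and B are knights" must be true — and it is.
As a knight, E's statement "it is false that B is a knave" should be true; it is.

Knights: A, B, C, D, and E. Knaves: none.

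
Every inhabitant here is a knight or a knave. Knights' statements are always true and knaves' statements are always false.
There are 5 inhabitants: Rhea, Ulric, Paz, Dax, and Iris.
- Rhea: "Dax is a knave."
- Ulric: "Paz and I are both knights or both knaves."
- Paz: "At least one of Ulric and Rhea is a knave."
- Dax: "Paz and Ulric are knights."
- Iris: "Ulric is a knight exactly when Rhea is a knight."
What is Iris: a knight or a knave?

Iris is a knave.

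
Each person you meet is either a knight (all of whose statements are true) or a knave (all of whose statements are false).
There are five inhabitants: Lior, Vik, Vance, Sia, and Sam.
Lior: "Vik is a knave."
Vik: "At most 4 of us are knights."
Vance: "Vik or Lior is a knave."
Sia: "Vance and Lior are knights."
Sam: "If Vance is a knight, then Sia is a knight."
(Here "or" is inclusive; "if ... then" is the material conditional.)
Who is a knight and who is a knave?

Lior is a knave; "Vik is a knave" is false, as required.
Vik is a knight, and the claim "at most 4 of us are knights" is indeed True.
Vance (knight): "Vik or Lior is a knave" — True. ✓
Since Sia is a knave, "Vance and Lior are knights" needs to be false, which holds.
Since Sam is a knave, "if Vance is a knight, then Sia is a knight" needs to be false, which holds.

Lior is a knave, Vik is a knight, Vance is a knight, Sia is a knave, and Sam is a knave.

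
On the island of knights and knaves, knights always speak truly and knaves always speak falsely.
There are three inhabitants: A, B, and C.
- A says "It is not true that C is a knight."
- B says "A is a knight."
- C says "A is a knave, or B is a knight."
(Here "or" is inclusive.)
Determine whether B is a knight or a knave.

B is a knave.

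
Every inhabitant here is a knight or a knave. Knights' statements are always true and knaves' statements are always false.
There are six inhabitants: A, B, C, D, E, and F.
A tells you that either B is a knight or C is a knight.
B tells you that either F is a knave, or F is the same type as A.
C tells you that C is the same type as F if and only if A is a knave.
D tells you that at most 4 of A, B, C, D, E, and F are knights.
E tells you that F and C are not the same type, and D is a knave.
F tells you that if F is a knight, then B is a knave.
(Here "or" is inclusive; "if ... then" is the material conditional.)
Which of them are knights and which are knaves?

A is a knave, B is a knave, C is a knave, D is a knight, E is a knave, and F is a knight.

As a knave, A's statement "either B is a knight or C is a knight" should be False; it is.
As a knave, B's statement "either F is a knave, or F is the same type as A" should be False; it is.
C (knave): "C is the same type as F if and only if A is a knave" — False. ✓
D (knight): "at most 4 of A, B, C, D, E, and F are knights" — True. ✓
E (knave): "F and C are not the same type, and D is a knave" — False. ✓
F (knight): "if F is a knight, then B is a knave" — True. ✓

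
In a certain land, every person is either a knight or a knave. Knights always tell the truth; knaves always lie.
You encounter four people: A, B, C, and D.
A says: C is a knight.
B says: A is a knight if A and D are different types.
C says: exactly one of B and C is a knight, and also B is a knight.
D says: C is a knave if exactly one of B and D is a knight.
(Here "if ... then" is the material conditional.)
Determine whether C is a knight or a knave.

C is a knave.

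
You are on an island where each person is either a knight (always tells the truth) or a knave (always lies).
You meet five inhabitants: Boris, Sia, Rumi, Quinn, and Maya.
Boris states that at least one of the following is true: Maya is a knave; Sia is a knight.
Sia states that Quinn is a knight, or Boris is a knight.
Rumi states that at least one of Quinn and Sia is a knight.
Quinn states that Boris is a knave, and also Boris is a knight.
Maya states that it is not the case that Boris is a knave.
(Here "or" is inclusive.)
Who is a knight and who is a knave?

Boris is a knight, Sia is a knight, Rumi is a knight, Quinn is a knave, and Maya is a knight.

Boris is a knight; "at least one of the following is true: Maya is a knave; Sia is a knight" is True, as required.
Sia is a knight; "Quinn is a knight, or Boris is a knight" is True, as required.
Rumi is a knight; "at least one of Quinn and Sia is a knight" is True, as required.
Quinn is a knave, and the claim "Boris is a knave, and also Boris is a knight" is indeed false.
Maya is a knight, and the claim "it is not the case that Boris is a knave" is indeed True.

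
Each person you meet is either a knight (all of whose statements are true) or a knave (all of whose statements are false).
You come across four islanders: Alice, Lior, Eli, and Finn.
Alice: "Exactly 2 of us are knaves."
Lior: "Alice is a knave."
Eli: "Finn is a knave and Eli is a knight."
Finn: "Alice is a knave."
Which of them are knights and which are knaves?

Alice is a knight, and the claim "exactly 2 of us are knaves" is indeed true.
Since Lior is a knave, "Alice is a knave" needs to be false, which holds.
As a knight, Eli's statement "Finn is a knave and Eli is a knight" should be true; it is.
Finn is a knave, so "Alice is a knave" must be false — and it is.

Knights: Alice and Eli. Knaves: Lior and Finn.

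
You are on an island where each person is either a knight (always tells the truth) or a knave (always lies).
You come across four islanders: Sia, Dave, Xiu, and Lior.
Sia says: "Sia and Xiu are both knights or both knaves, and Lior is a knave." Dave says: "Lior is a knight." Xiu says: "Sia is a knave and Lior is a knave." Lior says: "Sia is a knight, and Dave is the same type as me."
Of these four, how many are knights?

1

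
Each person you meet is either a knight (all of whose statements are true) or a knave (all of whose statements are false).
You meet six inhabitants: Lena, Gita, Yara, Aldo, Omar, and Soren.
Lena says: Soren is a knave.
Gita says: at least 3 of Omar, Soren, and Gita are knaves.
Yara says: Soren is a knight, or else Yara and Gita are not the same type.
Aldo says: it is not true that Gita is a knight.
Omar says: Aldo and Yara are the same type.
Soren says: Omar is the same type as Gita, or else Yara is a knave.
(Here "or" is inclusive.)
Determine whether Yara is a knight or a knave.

Yara is a knight.

Consistent assignments: {Lena=knight, Gita=knave, Yara=knight, Aldo=knight, Omar=knight, Soren=knave}
In every consistent assignment, Yara is a knight.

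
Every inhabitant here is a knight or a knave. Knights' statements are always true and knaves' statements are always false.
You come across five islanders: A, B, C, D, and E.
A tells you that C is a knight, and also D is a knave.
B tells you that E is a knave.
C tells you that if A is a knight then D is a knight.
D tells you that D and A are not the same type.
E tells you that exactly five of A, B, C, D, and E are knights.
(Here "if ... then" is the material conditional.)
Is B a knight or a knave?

B is a knight.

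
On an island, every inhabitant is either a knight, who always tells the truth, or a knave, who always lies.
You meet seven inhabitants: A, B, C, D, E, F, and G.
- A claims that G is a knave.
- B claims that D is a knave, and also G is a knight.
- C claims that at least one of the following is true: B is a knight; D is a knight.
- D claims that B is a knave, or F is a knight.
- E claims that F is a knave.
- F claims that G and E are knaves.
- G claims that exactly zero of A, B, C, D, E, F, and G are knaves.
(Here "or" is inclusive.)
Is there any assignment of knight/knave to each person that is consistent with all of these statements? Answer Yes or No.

Yes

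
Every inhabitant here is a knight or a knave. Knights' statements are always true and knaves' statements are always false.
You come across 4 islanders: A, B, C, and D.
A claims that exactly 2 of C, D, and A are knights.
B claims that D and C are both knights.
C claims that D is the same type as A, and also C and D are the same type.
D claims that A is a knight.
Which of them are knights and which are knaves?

A is a knight, B is a knave, C is a knave, and D is a knight.

Since A is a knight, "exactly 2 of C, D, and A are knights" needs to be true, which holds.
B is a knave, so "D and C are both knights" must be false — and it is.
C is a knave, and the claim "D is the same type as A, and also C and D are the same type" is indeed false.
D is a knight, so "A is a knight" must be true — and it is.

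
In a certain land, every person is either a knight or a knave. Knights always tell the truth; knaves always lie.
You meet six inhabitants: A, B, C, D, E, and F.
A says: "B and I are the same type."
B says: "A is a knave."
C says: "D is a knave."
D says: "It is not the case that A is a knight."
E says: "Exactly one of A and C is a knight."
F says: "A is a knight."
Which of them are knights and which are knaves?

A is a knave, B is a knight, C is a knave, D is a knight, E is a knave, and F is a knave.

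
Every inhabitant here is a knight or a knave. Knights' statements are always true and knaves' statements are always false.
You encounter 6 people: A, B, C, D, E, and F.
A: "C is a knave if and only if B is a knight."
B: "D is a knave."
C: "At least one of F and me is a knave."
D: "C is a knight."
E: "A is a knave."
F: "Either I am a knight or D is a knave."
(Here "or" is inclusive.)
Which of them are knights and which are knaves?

Knights: A, C, and D. Knaves: B, E, and F.

A is a knight; "C is a knave if and only if B is a knight" is True, as required.
As a knave, B's statement "D is a knave" should be false; it is.
C is a knight; "at least one of F and me is a knave" is True, as required.
D (knight): "C is a knight" — True. ✓
E (knave): "A is a knave" — false. ✓
F is a knave, so "either I am a knight or D is a knave" must be false — and it is.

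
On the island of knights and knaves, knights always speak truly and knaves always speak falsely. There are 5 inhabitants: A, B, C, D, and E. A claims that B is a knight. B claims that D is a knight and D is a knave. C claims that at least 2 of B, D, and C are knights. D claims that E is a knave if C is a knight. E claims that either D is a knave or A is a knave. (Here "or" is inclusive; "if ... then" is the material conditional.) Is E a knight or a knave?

E is a knight.

Consistent assignments: {A=knave, B=knave, C=knave, D=knight, E=knight}
In every consistent assignment, E is a knight.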